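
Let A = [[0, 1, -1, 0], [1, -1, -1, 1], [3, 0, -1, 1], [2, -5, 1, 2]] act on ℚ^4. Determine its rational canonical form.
The invariant factors of A (the non-unit diagonal entries of the Smith normal form of xI - A over ℚ[x]) are x(x^3 + 3x - 2), each dividing the next. The characteristic polynomial is their product, x(x^3 + 3x - 2).

The rational canonical form is the block-diagonal matrix of companion matrices C(f_i):
R = [[0, 0, 0, 0], [1, 0, 0, 2], [0, 1, 0, -3], [0, 0, 1, 0]].

Note the characteristic polynomial does not split into linear factors over ℚ, so A has no Jordan form over ℚ; the rational canonical form exists over any field.

R = [[0, 0, 0, 0], [1, 0, 0, 2], [0, 1, 0, -3], [0, 0, 1, 0]]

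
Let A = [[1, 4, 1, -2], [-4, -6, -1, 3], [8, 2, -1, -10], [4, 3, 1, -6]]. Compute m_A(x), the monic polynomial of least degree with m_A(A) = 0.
m_A(x) = (x + 3)^2

The characteristic polynomial factors as (x + 3)^4. The minimal polynomial is ∏(x - λ)^{k_λ} where k_λ is the size of the largest Jordan block at λ.

For λ = -3: rank(A + 3I) = 2, and the largest Jordan block has size 2 (the smallest k with rank((A + 3I)^k) = rank((A + 3I)^(k+1))).

So m_A(x) = (x + 3)^2.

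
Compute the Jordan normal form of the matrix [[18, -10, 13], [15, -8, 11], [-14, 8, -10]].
J = [[0, 1, 0], [0, 0, 1], [0, 0, 0]]

The characteristic polynomial is det(xI - A) = x^3, so the eigenvalues are 0 (algebraic multiplicity 3).

For λ = 0: rank(A) = 2, rank(A^2) = 1, rank(A^3) = 0. The eigenspace has dimension 3 - 2 = 1, so there is 1 Jordan block; the rank sequence gives block sizes [3].

Assembling the blocks gives the Jordan form J above.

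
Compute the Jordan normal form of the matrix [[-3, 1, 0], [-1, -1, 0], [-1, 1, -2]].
J = [[-2, 1, 0], [0, -2, 0], [0, 0, -2]]

The characteristic polynomial is det(xI - A) = (x + 2)^3, so the eigenvalues are -2 (algebraic multiplicity 3).

For λ = -2: rank(A + 2I) = 1, rank((A + 2I)^2) = 0. The eigenspace has dimension 3 - 1 = 2, so there are 2 Jordan blocks; the rank sequence gives block sizes [2, 1].

Assembling the blocks gives the Jordan form J above.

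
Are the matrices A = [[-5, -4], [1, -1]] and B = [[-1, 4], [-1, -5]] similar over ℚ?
Two matrices over a field are similar if and only if they have the same invariant factors.

Both A and B have characteristic polynomial (x + 3)^2 and minimal polynomial (x + 3)^2. Computing further, both have invariant factors (x + 3)^2. Hence A and B are similar.

Yes.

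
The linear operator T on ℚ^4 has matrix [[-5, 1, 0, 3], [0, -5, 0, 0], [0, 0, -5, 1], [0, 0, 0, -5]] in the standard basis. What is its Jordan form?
J = [[-5, 1, 0, 0], [0, -5, 0, 0], [0, 0, -5, 1], [0, 0, 0, -5]]

The characteristic polynomial is det(xI - A) = (x + 5)^4, so the eigenvalues are -5 (algebraic multiplicity 4).

For λ = -5: rank(A + 5I) = 2, rank((A + 5I)^2) = 0. The eigenspace has dimension 4 - 2 = 2, so there are 2 Jordan blocks; the rank sequence gives block sizes [2, 2].

Assembling the blocks gives the Jordan form J above.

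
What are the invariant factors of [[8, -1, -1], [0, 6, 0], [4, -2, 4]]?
x - 6, (x - 6)^2

The Jordan structure of A has elementary divisors (x - 6)^2, (x - 6). Arranging the block sizes at each eigenvalue in decreasing order and taking row products gives the invariant factors.

Invariant factors (smallest first, each dividing the next): x - 6, (x - 6)^2.

Check: the last factor (x - 6)^2 is the minimal polynomial, and the product (x - 6)^3 is the characteristic polynomial.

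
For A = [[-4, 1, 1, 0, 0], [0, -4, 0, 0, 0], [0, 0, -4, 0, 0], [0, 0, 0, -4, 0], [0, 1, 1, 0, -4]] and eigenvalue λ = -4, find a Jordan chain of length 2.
We seek v_1 ∈ ker((A + 4I)^2) \ ker(A + 4I), then set v_{i+1} = (A + 4I) v_i.

One such chain is v_1 = [[0, 1, 0, 0, 0]]^T, v_2 = [[1, 0, 0, 0, 1]]^T. Check: (A + 4I) v_2 = [[0, 0, 0, 0, 0]]^T = 0.

v_1 = [[0, 1, 0, 0, 0]]^T, v_2 = [[1, 0, 0, 0, 1]]^T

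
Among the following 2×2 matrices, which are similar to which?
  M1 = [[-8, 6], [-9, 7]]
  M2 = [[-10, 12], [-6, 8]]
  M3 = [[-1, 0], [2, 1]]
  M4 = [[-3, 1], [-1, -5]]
4 classes: {M1}, {M2}, {M3}, {M4}

Characteristic polynomials: χ_{M1} = (x - 1)(x + 2), χ_{M2} = (x - 2)(x + 4), χ_{M3} = (x - 1)(x + 1), χ_{M4} = (x + 4)^2.

{M1}: invariant factors (x - 1)(x + 2).

{M2}: invariant factors (x - 2)(x + 4).

{M3}: invariant factors (x - 1)(x + 1).

{M4}: invariant factors (x + 4)^2.

Matrices are similar if and only if their invariant-factor lists agree; the partition into similarity classes is {M1}, {M2}, {M3}, {M4}.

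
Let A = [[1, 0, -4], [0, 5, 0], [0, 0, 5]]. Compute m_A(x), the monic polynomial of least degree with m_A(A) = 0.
m_A(x) = (x - 5)(x - 1)

The characteristic polynomial factors as (x - 5)^2(x - 1). The minimal polynomial is ∏(x - λ)^{k_λ} where k_λ is the size of the largest Jordan block at λ.

For λ = 1: rank(A - I) = 2, and the largest Jordan block has size 1 (the smallest k with rank((A - I)^k) = rank((A - I)^(k+1))).
For λ = 5: rank(A - 5I) = 1, and the largest Jordan block has size 1 (the smallest k with rank((A - 5I)^k) = rank((A - 5I)^(k+1))).

So m_A(x) = (x - 5)(x - 1).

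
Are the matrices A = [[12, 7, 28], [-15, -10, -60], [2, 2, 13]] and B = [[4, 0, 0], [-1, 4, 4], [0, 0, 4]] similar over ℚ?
trace(A) = 15 but trace(B) = 12. The trace is a similarity invariant, so A and B are not similar.

No.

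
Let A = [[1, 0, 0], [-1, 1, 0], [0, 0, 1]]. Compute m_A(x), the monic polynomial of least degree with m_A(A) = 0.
The characteristic polynomial factors as (x - 1)^3. The minimal polynomial is ∏(x - λ)^{k_λ} where k_λ is the size of the largest Jordan block at λ.

For λ = 1: rank(A - I) = 1, and the largest Jordan block has size 2 (the smallest k with rank((A - I)^k) = rank((A - I)^(k+1))).

So m_A(x) = (x - 1)^2.

m_A(x) = (x - 1)^2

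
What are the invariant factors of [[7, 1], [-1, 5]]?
(x - 6)^2

The Jordan structure of A has elementary divisors (x - 6)^2. Arranging the block sizes at each eigenvalue in decreasing order and taking row products gives the invariant factors.

Invariant factors (smallest first, each dividing the next): (x - 6)^2.

Check: the last factor (x - 6)^2 is the minimal polynomial, and the product (x - 6)^2 is the characteristic polynomial.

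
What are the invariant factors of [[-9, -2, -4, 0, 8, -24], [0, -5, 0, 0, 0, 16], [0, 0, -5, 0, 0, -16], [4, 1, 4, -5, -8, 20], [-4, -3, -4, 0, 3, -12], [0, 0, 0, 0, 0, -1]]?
The Jordan structure of A has elementary divisors (x + 5)^2, (x + 5), (x + 5), (x + 1), (x + 1). Arranging the block sizes at each eigenvalue in decreasing order and taking row products gives the invariant factors.

Invariant factors (smallest first, each dividing the next): x + 5, (x + 1)(x + 5), (x + 1)(x + 5)^2.

Check: the last factor (x + 1)(x + 5)^2 is the minimal polynomial, and the product (x + 1)^2(x + 5)^4 is the characteristic polynomial.

x + 5, (x + 1)(x + 5), (x + 1)(x + 5)^2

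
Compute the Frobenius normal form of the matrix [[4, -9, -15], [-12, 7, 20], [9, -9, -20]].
R = [[-5, 0, 0], [0, 0, 5], [0, 1, -4]]

The invariant factors of A (the non-unit diagonal entries of the Smith normal form of xI - A over ℚ[x]) are x + 5, (x - 1)(x + 5), each dividing the next. The characteristic polynomial is their product, (x - 1)(x + 5)^2.

The rational canonical form is the block-diagonal matrix of companion matrices C(f_i):
R = [[-5, 0, 0], [0, 0, 5], [0, 1, -4]].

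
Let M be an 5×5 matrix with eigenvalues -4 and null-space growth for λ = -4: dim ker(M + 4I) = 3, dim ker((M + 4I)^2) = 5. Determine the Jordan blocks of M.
λ = -4: successive nullity increments [3, 2] count blocks of size ≥ k; block sizes are [2, 2, 1].

Jordan blocks: (-4, 2), (-4, 2), (-4, 1)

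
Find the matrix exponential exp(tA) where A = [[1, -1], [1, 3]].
e^{tA} = [[(1 - t)*e^{2*t}, -t*e^{2*t}], [t*e^{2*t}, (t + 1)*e^{2*t}]]

A has Jordan form J = [[2, 1], [0, 2]] with A = PJP^{-1}, so e^{tA} = P e^{tJ} P^{-1}.

For a Jordan block J_k(λ), e^{tJ_k(λ)} = e^{λt} · (I + tN + t^2 N^2/2! + ... + t^{k-1} N^{k-1}/(k-1)!) where N is the nilpotent superdiagonal part.

Assembling the blocks and conjugating back gives the entries of e^{tA} as shown above.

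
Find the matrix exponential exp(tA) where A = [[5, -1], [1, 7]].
e^{tA} = [[(1 - t)*e^{6*t}, -t*e^{6*t}], [t*e^{6*t}, (t + 1)*e^{6*t}]]

A has Jordan form J = [[6, 1], [0, 6]] with A = PJP^{-1}, so e^{tA} = P e^{tJ} P^{-1}.

For a Jordan block J_k(λ), e^{tJ_k(λ)} = e^{λt} · (I + tN + t^2 N^2/2! + ... + t^{k-1} N^{k-1}/(k-1)!) where N is the nilpotent superdiagonal part.

Assembling the blocks and conjugating back gives the entries of e^{tA} as shown above.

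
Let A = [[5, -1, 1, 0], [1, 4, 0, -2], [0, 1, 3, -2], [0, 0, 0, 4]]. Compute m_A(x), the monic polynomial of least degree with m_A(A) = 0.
The characteristic polynomial factors as (x - 4)^4. The minimal polynomial is ∏(x - λ)^{k_λ} where k_λ is the size of the largest Jordan block at λ.

For λ = 4: rank(A - 4I) = 2, and the largest Jordan block has size 3 (the smallest k with rank((A - 4I)^k) = rank((A - 4I)^(k+1))).

So m_A(x) = (x - 4)^3.

m_A(x) = (x - 4)^3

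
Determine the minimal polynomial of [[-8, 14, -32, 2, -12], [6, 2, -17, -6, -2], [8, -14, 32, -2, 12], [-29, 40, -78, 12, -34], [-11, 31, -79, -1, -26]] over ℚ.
m_A(x) = x^3(x - 6)^2

The characteristic polynomial factors as x^3(x - 6)^2. The minimal polynomial is ∏(x - λ)^{k_λ} where k_λ is the size of the largest Jordan block at λ.

For λ = 0: rank(A) = 4, and the largest Jordan block has size 3 (the smallest k with rank(A^k) = rank(A^(k+1))).
For λ = 6: rank(A - 6I) = 4, and the largest Jordan block has size 2 (the smallest k with rank((A - 6I)^k) = rank((A - 6I)^(k+1))).

So m_A(x) = x^3(x - 6)^2.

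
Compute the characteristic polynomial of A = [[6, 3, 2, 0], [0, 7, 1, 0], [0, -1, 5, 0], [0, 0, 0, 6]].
χ_A(x) = (x - 6)^4

xI - A = [[x - 6, -3, -2, 0], [0, x - 7, -1, 0], [0, 1, x - 5, 0], [0, 0, 0, x - 6]].

Expanding det(xI - A) along the first row:
det(xI - A) = + (x - 6)·det([[x - 7, -1, 0], [1, x - 5, 0], [0, 0, x - 6]]) - (-3)·det([[0, -1, 0], [0, x - 5, 0], [0, 0, x - 6]]) + (-2)·det([[0, x - 7, 0], [0, 1, 0], [0, 0, x - 6]]) - (0)·det([[0, x - 7, -1], [0, 1, x - 5], [0, 0, 0]]).

Evaluating gives χ_A(x) = x^4 - 24x^3 + 216x^2 - 864x + 1296 = (x - 6)^4.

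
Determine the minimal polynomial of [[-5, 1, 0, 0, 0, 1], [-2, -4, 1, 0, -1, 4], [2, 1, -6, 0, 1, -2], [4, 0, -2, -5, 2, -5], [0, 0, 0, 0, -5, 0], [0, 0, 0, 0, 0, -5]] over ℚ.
The characteristic polynomial factors as (x + 5)^6. The minimal polynomial is ∏(x - λ)^{k_λ} where k_λ is the size of the largest Jordan block at λ.

For λ = -5: rank(A + 5I) = 3, and the largest Jordan block has size 3 (the smallest k with rank((A + 5I)^k) = rank((A + 5I)^(k+1))).

So m_A(x) = (x + 5)^3.

m_A(x) = (x + 5)^3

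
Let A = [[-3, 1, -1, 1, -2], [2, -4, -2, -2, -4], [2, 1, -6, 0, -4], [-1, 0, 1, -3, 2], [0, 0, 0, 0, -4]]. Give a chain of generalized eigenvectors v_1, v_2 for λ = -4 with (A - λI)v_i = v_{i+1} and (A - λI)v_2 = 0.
v_1 = [[0, 1, 0, 0, 0]]^T, v_2 = [[1, 0, 1, 0, 0]]^T

We seek v_1 ∈ ker((A + 4I)^2) \ ker(A + 4I), then set v_{i+1} = (A + 4I) v_i.

One such chain is v_1 = [[0, 1, 0, 0, 0]]^T, v_2 = [[1, 0, 1, 0, 0]]^T. Check: (A + 4I) v_2 = [[0, 0, 0, 0, 0]]^T = 0.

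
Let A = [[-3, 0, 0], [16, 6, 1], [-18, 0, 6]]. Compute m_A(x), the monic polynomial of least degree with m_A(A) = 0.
The characteristic polynomial factors as (x - 6)^2(x + 3). The minimal polynomial is ∏(x - λ)^{k_λ} where k_λ is the size of the largest Jordan block at λ.

For λ = -3: rank(A + 3I) = 2, and the largest Jordan block has size 1 (the smallest k with rank((A + 3I)^k) = rank((A + 3I)^(k+1))).
For λ = 6: rank(A - 6I) = 2, and the largest Jordan block has size 2 (the smallest k with rank((A - 6I)^k) = rank((A - 6I)^(k+1))).

So m_A(x) = (x - 6)^2(x + 3).

m_A(x) = (x - 6)^2(x + 3)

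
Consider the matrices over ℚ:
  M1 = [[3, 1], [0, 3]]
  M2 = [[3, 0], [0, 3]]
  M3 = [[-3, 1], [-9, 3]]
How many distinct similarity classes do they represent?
Characteristic polynomials: χ_{M1} = (x - 3)^2, χ_{M2} = (x - 3)^2, χ_{M3} = x^2.

{M1}: invariant factors (x - 3)^2.

{M2}: invariant factors x - 3, x - 3.

{M3}: invariant factors x^2.

Matrices are similar if and only if their invariant-factor lists agree; the partition into similarity classes is {M1}, {M2}, {M3}.

3 classes: {M1}, {M2}, {M3}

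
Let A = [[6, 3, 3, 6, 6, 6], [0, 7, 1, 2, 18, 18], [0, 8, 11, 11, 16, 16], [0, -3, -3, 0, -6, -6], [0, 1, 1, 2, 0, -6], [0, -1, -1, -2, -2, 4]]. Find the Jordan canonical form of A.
J = [[-2, 0, 0, 0, 0, 0], [0, 6, 1, 0, 0, 0], [0, 0, 6, 1, 0, 0], [0, 0, 0, 6, 0, 0], [0, 0, 0, 0, 6, 0], [0, 0, 0, 0, 0, 6]]

The characteristic polynomial is det(xI - A) = (x - 6)^5(x + 2), so the eigenvalues are -2 (algebraic multiplicity 1), 6 (algebraic multiplicity 5).

For λ = -2: algebraic multiplicity 1 gives one 1×1 block.

For λ = 6: rank(A - 6I) = 3, rank((A - 6I)^2) = 2, rank((A - 6I)^3) = 1. The eigenspace has dimension 6 - 3 = 3, so there are 3 Jordan blocks; the rank sequence gives block sizes [3, 1, 1].

Assembling the blocks gives the Jordan form J above.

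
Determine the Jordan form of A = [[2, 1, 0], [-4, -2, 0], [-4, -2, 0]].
The characteristic polynomial is det(xI - A) = x^3, so the eigenvalues are 0 (algebraic multiplicity 3).

For λ = 0: rank(A) = 1, rank(A^2) = 0. The eigenspace has dimension 3 - 1 = 2, so there are 2 Jordan blocks; the rank sequence gives block sizes [2, 1].

Assembling the blocks gives the Jordan form J above.

J = [[0, 1, 0], [0, 0, 0], [0, 0, 0]]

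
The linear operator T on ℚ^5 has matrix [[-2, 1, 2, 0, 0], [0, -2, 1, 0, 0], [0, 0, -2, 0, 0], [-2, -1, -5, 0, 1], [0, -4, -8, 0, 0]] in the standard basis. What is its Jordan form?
The characteristic polynomial is det(xI - A) = x^2(x + 2)^3, so the eigenvalues are -2 (algebraic multiplicity 3), 0 (algebraic multiplicity 2).

For λ = -2: rank(A + 2I) = 4, rank((A + 2I)^2) = 3, rank((A + 2I)^3) = 2. The eigenspace has dimension 5 - 4 = 1, so there is 1 Jordan block; the rank sequence gives block sizes [3].

For λ = 0: rank(A) = 4, rank(A^2) = 3. The eigenspace has dimension 5 - 4 = 1, so there is 1 Jordan block; the rank sequence gives block sizes [2].

Assembling the blocks gives the Jordan form J above.

J = [[-2, 1, 0, 0, 0], [0, -2, 1, 0, 0], [0, 0, -2, 0, 0], [0, 0, 0, 0, 1], [0, 0, 0, 0, 0]]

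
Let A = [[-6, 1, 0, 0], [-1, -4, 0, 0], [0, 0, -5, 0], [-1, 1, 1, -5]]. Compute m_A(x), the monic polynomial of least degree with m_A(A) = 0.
m_A(x) = (x + 5)^2

The characteristic polynomial factors as (x + 5)^4. The minimal polynomial is ∏(x - λ)^{k_λ} where k_λ is the size of the largest Jordan block at λ.

For λ = -5: rank(A + 5I) = 2, and the largest Jordan block has size 2 (the smallest k with rank((A + 5I)^k) = rank((A + 5I)^(k+1))).

So m_A(x) = (x + 5)^2.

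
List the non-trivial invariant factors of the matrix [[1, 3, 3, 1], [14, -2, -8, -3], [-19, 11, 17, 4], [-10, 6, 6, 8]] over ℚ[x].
The Jordan structure of A has elementary divisors (x - 6)^2, (x - 6)^2. Arranging the block sizes at each eigenvalue in decreasing order and taking row products gives the invariant factors.

Invariant factors (smallest first, each dividing the next): (x - 6)^2, (x - 6)^2.

Check: the last factor (x - 6)^2 is the minimal polynomial, and the product (x - 6)^4 is the characteristic polynomial.

(x - 6)^2, (x - 6)^2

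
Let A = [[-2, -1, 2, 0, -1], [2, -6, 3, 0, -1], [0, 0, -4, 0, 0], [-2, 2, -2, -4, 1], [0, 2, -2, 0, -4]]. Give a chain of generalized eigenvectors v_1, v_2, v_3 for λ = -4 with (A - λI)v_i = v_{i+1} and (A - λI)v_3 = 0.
We seek v_1 ∈ ker((A + 4I)^3) \ ker((A + 4I)^2), then set v_{i+1} = (A + 4I) v_i.

One such chain is v_1 = [[0, 1, 1, -2, 0]]^T, v_2 = [[1, 1, 0, 0, 0]]^T, v_3 = [[1, 0, 0, 0, 2]]^T. Check: (A + 4I) v_3 = [[0, 0, 0, 0, 0]]^T = 0.

v_1 = [[0, 1, 1, -2, 0]]^T, v_2 = [[1, 1, 0, 0, 0]]^T, v_3 = [[1, 0, 0, 0, 2]]^T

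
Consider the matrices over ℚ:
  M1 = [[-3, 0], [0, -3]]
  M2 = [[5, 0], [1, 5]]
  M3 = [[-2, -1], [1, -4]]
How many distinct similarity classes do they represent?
3 classes: {M1}, {M2}, {M3}

Characteristic polynomials: χ_{M1} = (x + 3)^2, χ_{M2} = (x - 5)^2, χ_{M3} = (x + 3)^2.

{M1}: invariant factors x + 3, x + 3.

{M2}: invariant factors (x - 5)^2.

{M3}: invariant factors (x + 3)^2.

Matrices are similar if and only if their invariant-factor lists agree; the partition into similarity classes is {M1}, {M2}, {M3}.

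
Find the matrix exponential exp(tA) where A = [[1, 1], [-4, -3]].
e^{tA} = [[(2*t + 1)*e^{-t}, t*e^{-t}], [-4*t*e^{-t}, (1 - 2*t)*e^{-t}]]

A has Jordan form J = [[-1, 1], [0, -1]] with A = PJP^{-1}, so e^{tA} = P e^{tJ} P^{-1}.

For a Jordan block J_k(λ), e^{tJ_k(λ)} = e^{λt} · (I + tN + t^2 N^2/2! + ... + t^{k-1} N^{k-1}/(k-1)!) where N is the nilpotent superdiagonal part.

Assembling the blocks and conjugating back gives the entries of e^{tA} as shown above.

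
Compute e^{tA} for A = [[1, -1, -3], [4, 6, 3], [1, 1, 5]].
e^{tA} = [[-t*e^{5*t} + e^{2*t}, -t*e^{5*t}, -e^{5*t} + e^{2*t}], [t*e^{5*t} + e^{5*t} - e^{2*t}, (t + 1)*e^{5*t}, e^{5*t} - e^{2*t}], [t*e^{5*t}, t*e^{5*t}, e^{5*t}]]

A has Jordan form J = [[2, 0, 0], [0, 5, 1], [0, 0, 5]] with A = PJP^{-1}, so e^{tA} = P e^{tJ} P^{-1}.

For a Jordan block J_k(λ), e^{tJ_k(λ)} = e^{λt} · (I + tN + t^2 N^2/2! + ... + t^{k-1} N^{k-1}/(k-1)!) where N is the nilpotent superdiagonal part.

Assembling the blocks and conjugating back gives the entries of e^{tA} as shown above.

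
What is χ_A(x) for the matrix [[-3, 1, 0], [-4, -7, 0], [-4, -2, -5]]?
χ_A(x) = (x + 5)^3

xI - A = [[x + 3, -1, 0], [4, x + 7, 0], [4, 2, x + 5]].

Expanding det(xI - A) along the first row:
det(xI - A) = + (x + 3)·det([[x + 7, 0], [2, x + 5]]) - (-1)·det([[4, 0], [4, x + 5]]) + (0)·det([[4, x + 7], [4, 2]]).

Evaluating gives χ_A(x) = x^3 + 15x^2 + 75x + 125 = (x + 5)^3.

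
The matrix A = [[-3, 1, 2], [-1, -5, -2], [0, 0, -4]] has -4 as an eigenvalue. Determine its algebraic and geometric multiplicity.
The characteristic polynomial is (x + 4)^3, so the factor x + 4 appears with exponent 3: the algebraic multiplicity is 3.

rank(A + 4I) = 1, so the eigenspace has dimension 3 - 1 = 2: the geometric multiplicity is 2.

Since 2 < 3, A is not diagonalizable.

algebraic multiplicity 3, geometric multiplicity 2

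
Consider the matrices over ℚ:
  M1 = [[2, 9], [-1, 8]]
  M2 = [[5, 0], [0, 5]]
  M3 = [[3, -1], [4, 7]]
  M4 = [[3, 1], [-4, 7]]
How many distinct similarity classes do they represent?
Characteristic polynomials: χ_{M1} = (x - 5)^2, χ_{M2} = (x - 5)^2, χ_{M3} = (x - 5)^2, χ_{M4} = (x - 5)^2.

{M1, M3, M4}: invariant factors (x - 5)^2.

{M2}: invariant factors x - 5, x - 5.

Matrices are similar if and only if their invariant-factor lists agree; the partition into similarity classes is {M1, M3, M4}, {M2}.

2 classes: {M1, M3, M4}, {M2}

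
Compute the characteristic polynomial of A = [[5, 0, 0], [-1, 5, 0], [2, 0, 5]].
xI - A = [[x - 5, 0, 0], [1, x - 5, 0], [-2, 0, x - 5]].

Expanding det(xI - A) along the first row:
det(xI - A) = + (x - 5)·det([[x - 5, 0], [0, x - 5]]) - (0)·det([[1, 0], [-2, x - 5]]) + (0)·det([[1, x - 5], [-2, 0]]).

Evaluating gives χ_A(x) = x^3 - 15x^2 + 75x - 125 = (x - 5)^3.

χ_A(x) = (x - 5)^3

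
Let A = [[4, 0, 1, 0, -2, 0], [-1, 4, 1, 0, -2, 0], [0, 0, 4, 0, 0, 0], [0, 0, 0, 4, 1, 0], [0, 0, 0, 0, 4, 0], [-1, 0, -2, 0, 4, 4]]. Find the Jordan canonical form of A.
J = [[4, 1, 0, 0, 0, 0], [0, 4, 1, 0, 0, 0], [0, 0, 4, 0, 0, 0], [0, 0, 0, 4, 1, 0], [0, 0, 0, 0, 4, 0], [0, 0, 0, 0, 0, 4]]

The characteristic polynomial is det(xI - A) = (x - 4)^6, so the eigenvalues are 4 (algebraic multiplicity 6).

For λ = 4: rank(A - 4I) = 3, rank((A - 4I)^2) = 1, rank((A - 4I)^3) = 0. The eigenspace has dimension 6 - 3 = 3, so there are 3 Jordan blocks; the rank sequence gives block sizes [3, 2, 1].

Assembling the blocks gives the Jordan form J above.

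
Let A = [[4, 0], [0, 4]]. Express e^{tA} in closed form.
A has Jordan form J = [[4, 0], [0, 4]] with A = PJP^{-1}, so e^{tA} = P e^{tJ} P^{-1}.

For a Jordan block J_k(λ), e^{tJ_k(λ)} = e^{λt} · (I + tN + t^2 N^2/2! + ... + t^{k-1} N^{k-1}/(k-1)!) where N is the nilpotent superdiagonal part.

Assembling the blocks and conjugating back gives the entries of e^{tA} as shown above.

e^{tA} = [[e^{4*t}, 0], [0, e^{4*t}]]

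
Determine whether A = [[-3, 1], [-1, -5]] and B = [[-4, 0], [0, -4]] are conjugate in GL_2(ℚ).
No.

Both have characteristic polynomial (x + 4)^2, but the minimal polynomial of A is (x + 4)^2 while the minimal polynomial of B is x + 4. The minimal polynomial is a similarity invariant, so A and B are not similar.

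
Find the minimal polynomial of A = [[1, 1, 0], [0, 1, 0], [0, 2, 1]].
The characteristic polynomial factors as (x - 1)^3. The minimal polynomial is ∏(x - λ)^{k_λ} where k_λ is the size of the largest Jordan block at λ.

For λ = 1: rank(A - I) = 1, and the largest Jordan block has size 2 (the smallest k with rank((A - I)^k) = rank((A - I)^(k+1))).

So m_A(x) = (x - 1)^2.

m_A(x) = (x - 1)^2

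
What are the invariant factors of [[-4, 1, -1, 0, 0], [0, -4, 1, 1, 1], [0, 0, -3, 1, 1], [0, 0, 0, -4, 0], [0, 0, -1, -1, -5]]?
The Jordan structure of A has elementary divisors (x + 4)^2, (x + 4)^2, (x + 4). Arranging the block sizes at each eigenvalue in decreasing order and taking row products gives the invariant factors.

Invariant factors (smallest first, each dividing the next): x + 4, (x + 4)^2, (x + 4)^2.

Check: the last factor (x + 4)^2 is the minimal polynomial, and the product (x + 4)^5 is the characteristic polynomial.

x + 4, (x + 4)^2, (x + 4)^2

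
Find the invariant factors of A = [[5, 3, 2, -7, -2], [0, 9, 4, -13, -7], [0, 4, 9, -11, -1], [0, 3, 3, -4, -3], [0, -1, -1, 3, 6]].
(x - 5)^2, (x - 5)^3

The Jordan structure of A has elementary divisors (x - 5)^3, (x - 5)^2. Arranging the block sizes at each eigenvalue in decreasing order and taking row products gives the invariant factors.

Invariant factors (smallest first, each dividing the next): (x - 5)^2, (x - 5)^3.

Check: the last factor (x - 5)^3 is the minimal polynomial, and the product (x - 5)^5 is the characteristic polynomial.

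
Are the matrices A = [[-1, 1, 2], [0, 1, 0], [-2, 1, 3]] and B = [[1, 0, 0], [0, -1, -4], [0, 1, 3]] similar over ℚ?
Yes.

Two matrices over a field are similar if and only if they have the same invariant factors.

Both A and B have characteristic polynomial (x - 1)^3 and minimal polynomial (x - 1)^2. Computing further, both have invariant factors x - 1, (x - 1)^2. Hence A and B are similar.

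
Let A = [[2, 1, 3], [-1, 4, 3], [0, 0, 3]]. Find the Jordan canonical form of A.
J = [[3, 1, 0], [0, 3, 0], [0, 0, 3]]

The characteristic polynomial is det(xI - A) = (x - 3)^3, so the eigenvalues are 3 (algebraic multiplicity 3).

For λ = 3: rank(A - 3I) = 1, rank((A - 3I)^2) = 0. The eigenspace has dimension 3 - 1 = 2, so there are 2 Jordan blocks; the rank sequence gives block sizes [2, 1].

Assembling the blocks gives the Jordan form J above.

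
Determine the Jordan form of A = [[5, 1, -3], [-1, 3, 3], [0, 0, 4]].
J = [[4, 1, 0], [0, 4, 0], [0, 0, 4]]

The characteristic polynomial is det(xI - A) = (x - 4)^3, so the eigenvalues are 4 (algebraic multiplicity 3).

For λ = 4: rank(A - 4I) = 1, rank((A - 4I)^2) = 0. The eigenspace has dimension 3 - 1 = 2, so there are 2 Jordan blocks; the rank sequence gives block sizes [2, 1].

Assembling the blocks gives the Jordan form J above.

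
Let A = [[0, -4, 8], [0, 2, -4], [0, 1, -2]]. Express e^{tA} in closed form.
A has Jordan form J = [[0, 1, 0], [0, 0, 0], [0, 0, 0]] with A = PJP^{-1}, so e^{tA} = P e^{tJ} P^{-1}.

For a Jordan block J_k(λ), e^{tJ_k(λ)} = e^{λt} · (I + tN + t^2 N^2/2! + ... + t^{k-1} N^{k-1}/(k-1)!) where N is the nilpotent superdiagonal part.

Assembling the blocks and conjugating back gives the entries of e^{tA} as shown above.

e^{tA} = [[1, -4*t, 8*t], [0, 2*t + 1, -4*t], [0, t, 1 - 2*t]]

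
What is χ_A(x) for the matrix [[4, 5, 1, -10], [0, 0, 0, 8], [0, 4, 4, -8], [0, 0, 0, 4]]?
xI - A = [[x - 4, -5, -1, 10], [0, x, 0, -8], [0, -4, x - 4, 8], [0, 0, 0, x - 4]].

Expanding det(xI - A) along the first row:
det(xI - A) = + (x - 4)·det([[x, 0, -8], [-4, x - 4, 8], [0, 0, x - 4]]) - (-5)·det([[0, 0, -8], [0, x - 4, 8], [0, 0, x - 4]]) + (-1)·det([[0, x, -8], [0, -4, 8], [0, 0, x - 4]]) - (10)·det([[0, x, 0], [0, -4, x - 4], [0, 0, 0]]).

Evaluating gives χ_A(x) = x^4 - 12x^3 + 48x^2 - 64x = x(x - 4)^3.

χ_A(x) = x(x - 4)^3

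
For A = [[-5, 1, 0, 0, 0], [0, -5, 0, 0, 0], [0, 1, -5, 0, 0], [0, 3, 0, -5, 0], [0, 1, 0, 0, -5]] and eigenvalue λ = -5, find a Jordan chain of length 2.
We seek v_1 ∈ ker((A + 5I)^2) \ ker(A + 5I), then set v_{i+1} = (A + 5I) v_i.

One such chain is v_1 = [[0, 1, -1, -1, -1]]^T, v_2 = [[1, 0, 1, 3, 1]]^T. Check: (A + 5I) v_2 = [[0, 0, 0, 0, 0]]^T = 0.

v_1 = [[0, 1, -1, -1, -1]]^T, v_2 = [[1, 0, 1, 3, 1]]^T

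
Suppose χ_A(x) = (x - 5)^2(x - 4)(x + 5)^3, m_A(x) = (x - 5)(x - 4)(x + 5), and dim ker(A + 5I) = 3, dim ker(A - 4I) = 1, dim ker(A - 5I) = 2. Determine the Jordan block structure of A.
Jordan blocks: (-5, 1), (-5, 1), (-5, 1), (4, 1), (5, 1), (5, 1)

λ = -5: algebraic multiplicity 3 (exponent in χ_A), largest block size 1 (exponent in m_A), 3 blocks (geometric multiplicity). These force block sizes [1, 1, 1].
λ = 4: algebraic multiplicity 1 (exponent in χ_A), largest block size 1 (exponent in m_A), 1 block (geometric multiplicity). This forces block sizes [1].
λ = 5: algebraic multiplicity 2 (exponent in χ_A), largest block size 1 (exponent in m_A), 2 blocks (geometric multiplicity). These force block sizes [1, 1].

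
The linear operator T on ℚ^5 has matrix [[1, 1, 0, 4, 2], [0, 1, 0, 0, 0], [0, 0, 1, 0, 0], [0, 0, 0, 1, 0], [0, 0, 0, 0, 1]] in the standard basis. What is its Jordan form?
The characteristic polynomial is det(xI - A) = (x - 1)^5, so the eigenvalues are 1 (algebraic multiplicity 5).

For λ = 1: rank(A - I) = 1, rank((A - I)^2) = 0. The eigenspace has dimension 5 - 1 = 4, so there are 4 Jordan blocks; the rank sequence gives block sizes [2, 1, 1, 1].

Assembling the blocks gives the Jordan form J above.

J = [[1, 1, 0, 0, 0], [0, 1, 0, 0, 0], [0, 0, 1, 0, 0], [0, 0, 0, 1, 0], [0, 0, 0, 0, 1]]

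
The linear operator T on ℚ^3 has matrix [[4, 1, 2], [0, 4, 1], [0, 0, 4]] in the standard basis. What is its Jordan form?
J = [[4, 1, 0], [0, 4, 1], [0, 0, 4]]

The characteristic polynomial is det(xI - A) = (x - 4)^3, so the eigenvalues are 4 (algebraic multiplicity 3).

For λ = 4: rank(A - 4I) = 2, rank((A - 4I)^2) = 1, rank((A - 4I)^3) = 0. The eigenspace has dimension 3 - 2 = 1, so there is 1 Jordan block; the rank sequence gives block sizes [3].

Assembling the blocks gives the Jordan form J above.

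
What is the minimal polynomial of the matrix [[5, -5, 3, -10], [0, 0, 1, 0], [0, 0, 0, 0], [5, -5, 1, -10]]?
m_A(x) = x^2(x + 5)

The characteristic polynomial factors as x^3(x + 5). The minimal polynomial is ∏(x - λ)^{k_λ} where k_λ is the size of the largest Jordan block at λ.

For λ = -5: rank(A + 5I) = 3, and the largest Jordan block has size 1 (the smallest k with rank((A + 5I)^k) = rank((A + 5I)^(k+1))).
For λ = 0: rank(A) = 2, and the largest Jordan block has size 2 (the smallest k with rank(A^k) = rank(A^(k+1))).

So m_A(x) = x^2(x + 5).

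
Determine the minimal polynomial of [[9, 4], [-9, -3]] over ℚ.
m_A(x) = (x - 3)^2

The characteristic polynomial factors as (x - 3)^2. The minimal polynomial is ∏(x - λ)^{k_λ} where k_λ is the size of the largest Jordan block at λ.

For λ = 3: rank(A - 3I) = 1, and the largest Jordan block has size 2 (the smallest k with rank((A - 3I)^k) = rank((A - 3I)^(k+1))).

So m_A(x) = (x - 3)^2.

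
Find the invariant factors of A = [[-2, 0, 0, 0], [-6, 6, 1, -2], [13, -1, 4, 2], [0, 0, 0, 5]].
The Jordan structure of A has elementary divisors (x + 2), (x - 5)^2, (x - 5). Arranging the block sizes at each eigenvalue in decreasing order and taking row products gives the invariant factors.

Invariant factors (smallest first, each dividing the next): x - 5, (x - 5)^2(x + 2).

Check: the last factor (x - 5)^2(x + 2) is the minimal polynomial, and the product (x - 5)^3(x + 2) is the characteristic polynomial.

x - 5, (x - 5)^2(x + 2)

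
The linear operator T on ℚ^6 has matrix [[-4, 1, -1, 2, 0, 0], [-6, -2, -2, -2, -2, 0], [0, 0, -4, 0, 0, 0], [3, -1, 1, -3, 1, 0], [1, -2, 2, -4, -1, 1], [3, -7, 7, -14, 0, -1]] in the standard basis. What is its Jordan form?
J = [[-4, 1, 0, 0, 0, 0], [0, -4, 0, 0, 0, 0], [0, 0, -4, 0, 0, 0], [0, 0, 0, -1, 1, 0], [0, 0, 0, 0, -1, 1], [0, 0, 0, 0, 0, -1]]

The characteristic polynomial is det(xI - A) = (x + 1)^3(x + 4)^3, so the eigenvalues are -4 (algebraic multiplicity 3), -1 (algebraic multiplicity 3).

For λ = -4: rank(A + 4I) = 4, rank((A + 4I)^2) = 3. The eigenspace has dimension 6 - 4 = 2, so there are 2 Jordan blocks; the rank sequence gives block sizes [2, 1].

For λ = -1: rank(A + I) = 5, rank((A + I)^2) = 4, rank((A + I)^3) = 3. The eigenspace has dimension 6 - 5 = 1, so there is 1 Jordan block; the rank sequence gives block sizes [3].

Assembling the blocks gives the Jordan form J above.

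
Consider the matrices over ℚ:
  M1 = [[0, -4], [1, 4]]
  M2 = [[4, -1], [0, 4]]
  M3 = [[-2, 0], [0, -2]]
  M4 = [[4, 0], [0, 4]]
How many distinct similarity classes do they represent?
4 classes: {M1}, {M2}, {M3}, {M4}

Characteristic polynomials: χ_{M1} = (x - 2)^2, χ_{M2} = (x - 4)^2, χ_{M3} = (x + 2)^2, χ_{M4} = (x - 4)^2.

{M1}: invariant factors (x - 2)^2.

{M2}: invariant factors (x - 4)^2.

{M3}: invariant factors x + 2, x + 2.

{M4}: invariant factors x - 4, x - 4.

Matrices are similar if and only if their invariant-factor lists agree; the partition into similarity classes is {M1}, {M2}, {M3}, {M4}.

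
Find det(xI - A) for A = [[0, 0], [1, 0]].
xI - A = [[x, 0], [-1, x]].

Expanding det(xI - A) along the first row:
det(xI - A) = + (x)·det([[x]]) - (0)·det([[-1]]).

Evaluating gives χ_A(x) = x^2.

χ_A(x) = x^2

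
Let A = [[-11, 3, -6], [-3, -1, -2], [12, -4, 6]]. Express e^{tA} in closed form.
A has Jordan form J = [[-2, 1, 0], [0, -2, 0], [0, 0, -2]] with A = PJP^{-1}, so e^{tA} = P e^{tJ} P^{-1}.

For a Jordan block J_k(λ), e^{tJ_k(λ)} = e^{λt} · (I + tN + t^2 N^2/2! + ... + t^{k-1} N^{k-1}/(k-1)!) where N is the nilpotent superdiagonal part.

Assembling the blocks and conjugating back gives the entries of e^{tA} as shown above.

e^{tA} = [[(1 - 9*t)*e^{-2*t}, 3*t*e^{-2*t}, -6*t*e^{-2*t}], [-3*t*e^{-2*t}, (t + 1)*e^{-2*t}, -2*t*e^{-2*t}], [12*t*e^{-2*t}, -4*t*e^{-2*t}, (8*t + 1)*e^{-2*t}]]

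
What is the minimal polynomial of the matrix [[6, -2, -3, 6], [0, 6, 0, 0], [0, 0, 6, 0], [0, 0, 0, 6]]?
m_A(x) = (x - 6)^2

The characteristic polynomial factors as (x - 6)^4. The minimal polynomial is ∏(x - λ)^{k_λ} where k_λ is the size of the largest Jordan block at λ.

For λ = 6: rank(A - 6I) = 1, and the largest Jordan block has size 2 (the smallest k with rank((A - 6I)^k) = rank((A - 6I)^(k+1))).

So m_A(x) = (x - 6)^2.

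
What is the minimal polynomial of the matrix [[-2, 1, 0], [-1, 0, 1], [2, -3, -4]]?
The characteristic polynomial factors as (x + 2)^3. The minimal polynomial is ∏(x - λ)^{k_λ} where k_λ is the size of the largest Jordan block at λ.

For λ = -2: rank(A + 2I) = 2, and the largest Jordan block has size 3 (the smallest k with rank((A + 2I)^k) = rank((A + 2I)^(k+1))).

So m_A(x) = (x + 2)^3.

m_A(x) = (x + 2)^3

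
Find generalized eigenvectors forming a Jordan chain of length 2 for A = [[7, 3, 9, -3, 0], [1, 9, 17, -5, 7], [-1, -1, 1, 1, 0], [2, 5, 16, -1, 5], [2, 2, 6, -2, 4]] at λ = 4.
We seek v_1 ∈ ker((A - 4I)^2) \ ker(A - 4I), then set v_{i+1} = (A - 4I) v_i.

One such chain is v_1 = [[-2, -2, 0, -4, -1]]^T, v_2 = [[0, 1, 0, 1, 0]]^T. Check: (A - 4I) v_2 = [[0, 0, 0, 0, 0]]^T = 0.

v_1 = [[-2, -2, 0, -4, -1]]^T, v_2 = [[0, 1, 0, 1, 0]]^T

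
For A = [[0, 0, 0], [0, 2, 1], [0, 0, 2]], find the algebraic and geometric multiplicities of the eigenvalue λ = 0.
algebraic multiplicity 1, geometric multiplicity 1

The characteristic polynomial is x(x - 2)^2, so the factor x appears with exponent 1: the algebraic multiplicity is 1.

rank(A) = 2, so the eigenspace has dimension 3 - 2 = 1: the geometric multiplicity is 1.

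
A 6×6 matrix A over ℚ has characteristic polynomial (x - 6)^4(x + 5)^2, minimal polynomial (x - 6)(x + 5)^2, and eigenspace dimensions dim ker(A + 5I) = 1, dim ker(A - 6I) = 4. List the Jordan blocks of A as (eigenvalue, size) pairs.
λ = -5: algebraic multiplicity 2 (exponent in χ_A), largest block size 2 (exponent in m_A), 1 block (geometric multiplicity). This forces block sizes [2].
λ = 6: algebraic multiplicity 4 (exponent in χ_A), largest block size 1 (exponent in m_A), 4 blocks (geometric multiplicity). These force block sizes [1, 1, 1, 1].

Jordan blocks: (-5, 2), (6, 1), (6, 1), (6, 1), (6, 1)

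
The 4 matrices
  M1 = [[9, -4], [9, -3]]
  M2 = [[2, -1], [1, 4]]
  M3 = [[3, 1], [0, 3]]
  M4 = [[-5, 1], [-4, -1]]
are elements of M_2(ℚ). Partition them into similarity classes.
Characteristic polynomials: χ_{M1} = (x - 3)^2, χ_{M2} = (x - 3)^2, χ_{M3} = (x - 3)^2, χ_{M4} = (x + 3)^2.

{M1, M2, M3}: invariant factors (x - 3)^2.

{M4}: invariant factors (x + 3)^2.

Matrices are similar if and only if their invariant-factor lists agree; the partition into similarity classes is {M1, M2, M3}, {M4}.

2 classes: {M1, M2, M3}, {M4}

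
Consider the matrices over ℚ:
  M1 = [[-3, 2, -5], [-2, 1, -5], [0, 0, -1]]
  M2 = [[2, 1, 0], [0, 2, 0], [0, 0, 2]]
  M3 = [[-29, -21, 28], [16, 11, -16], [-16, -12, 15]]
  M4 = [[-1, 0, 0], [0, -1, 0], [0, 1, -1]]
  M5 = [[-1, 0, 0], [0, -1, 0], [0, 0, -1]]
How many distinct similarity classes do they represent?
3 classes: {M1, M3, M4}, {M2}, {M5}

Characteristic polynomials: χ_{M1} = (x + 1)^3, χ_{M2} = (x - 2)^3, χ_{M3} = (x + 1)^3, χ_{M4} = (x + 1)^3, χ_{M5} = (x + 1)^3.

{M1, M3, M4}: invariant factors x + 1, (x + 1)^2.

{M2}: invariant factors x - 2, (x - 2)^2.

{M5}: invariant factors x + 1, x + 1, x + 1.

Matrices are similar if and only if their invariant-factor lists agree; the partition into similarity classes is {M1, M3, M4}, {M2}, {M5}.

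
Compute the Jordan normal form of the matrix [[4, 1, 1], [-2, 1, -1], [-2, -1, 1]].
The characteristic polynomial is det(xI - A) = (x - 2)^3, so the eigenvalues are 2 (algebraic multiplicity 3).

For λ = 2: rank(A - 2I) = 1, rank((A - 2I)^2) = 0. The eigenspace has dimension 3 - 1 = 2, so there are 2 Jordan blocks; the rank sequence gives block sizes [2, 1].

Assembling the blocks gives the Jordan form J above.

J = [[2, 1, 0], [0, 2, 0], [0, 0, 2]]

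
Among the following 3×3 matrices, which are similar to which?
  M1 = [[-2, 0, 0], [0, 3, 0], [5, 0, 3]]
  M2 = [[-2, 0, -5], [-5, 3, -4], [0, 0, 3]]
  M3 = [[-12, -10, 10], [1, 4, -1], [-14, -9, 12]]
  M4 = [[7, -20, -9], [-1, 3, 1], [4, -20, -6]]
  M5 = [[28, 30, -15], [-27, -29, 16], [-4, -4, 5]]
Characteristic polynomials: χ_{M1} = (x - 3)^2(x + 2), χ_{M2} = (x - 3)^2(x + 2), χ_{M3} = (x - 3)^2(x + 2), χ_{M4} = (x - 3)^2(x + 2), χ_{M5} = (x - 3)^2(x + 2).

{M1}: invariant factors x - 3, (x - 3)(x + 2).

{M2, M3, M4, M5}: invariant factors (x - 3)^2(x + 2).

Matrices are similar if and only if their invariant-factor lists agree; the partition into similarity classes is {M1}, {M2, M3, M4, M5}.

2 classes: {M1}, {M2, M3, M4, M5}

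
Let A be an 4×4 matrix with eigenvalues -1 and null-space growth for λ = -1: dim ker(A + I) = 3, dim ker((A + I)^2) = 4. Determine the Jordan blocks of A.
Jordan blocks: (-1, 2), (-1, 1), (-1, 1)

λ = -1: successive nullity increments [3, 1] count blocks of size ≥ k; block sizes are [2, 1, 1].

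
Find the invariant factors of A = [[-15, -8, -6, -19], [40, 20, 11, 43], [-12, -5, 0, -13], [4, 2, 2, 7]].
(x - 3)^2, (x - 3)^2

The Jordan structure of A has elementary divisors (x - 3)^2, (x - 3)^2. Arranging the block sizes at each eigenvalue in decreasing order and taking row products gives the invariant factors.

Invariant factors (smallest first, each dividing the next): (x - 3)^2, (x - 3)^2.

Check: the last factor (x - 3)^2 is the minimal polynomial, and the product (x - 3)^4 is the characteristic polynomial.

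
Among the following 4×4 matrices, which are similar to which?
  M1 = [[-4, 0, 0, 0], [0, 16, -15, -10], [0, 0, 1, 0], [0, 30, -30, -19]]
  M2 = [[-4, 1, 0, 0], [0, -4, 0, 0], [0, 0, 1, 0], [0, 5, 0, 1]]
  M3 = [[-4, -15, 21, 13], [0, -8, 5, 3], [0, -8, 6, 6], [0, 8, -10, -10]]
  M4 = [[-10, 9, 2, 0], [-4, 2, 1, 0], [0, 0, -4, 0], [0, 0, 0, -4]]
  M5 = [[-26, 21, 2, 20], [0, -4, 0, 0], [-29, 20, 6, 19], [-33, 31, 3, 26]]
4 classes: {M1}, {M2}, {M3, M4}, {M5}

Characteristic polynomials: χ_{M1} = (x - 1)^2(x + 4)^2, χ_{M2} = (x - 1)^2(x + 4)^2, χ_{M3} = (x + 4)^4, χ_{M4} = (x + 4)^4, χ_{M5} = (x - 5)^2(x + 4)^2.

{M1}: invariant factors (x - 1)(x + 4), (x - 1)(x + 4).

{M2}: invariant factors x - 1, (x - 1)(x + 4)^2.

{M3, M4}: invariant factors x + 4, (x + 4)^3.

{M5}: invariant factors (x - 5)^2(x + 4)^2.

Matrices are similar if and only if their invariant-factor lists agree; the partition into similarity classes is {M1}, {M2}, {M3, M4}, {M5}.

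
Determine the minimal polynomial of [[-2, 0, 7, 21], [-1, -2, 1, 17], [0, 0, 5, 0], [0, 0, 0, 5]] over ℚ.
The characteristic polynomial factors as (x - 5)^2(x + 2)^2. The minimal polynomial is ∏(x - λ)^{k_λ} where k_λ is the size of the largest Jordan block at λ.

For λ = -2: rank(A + 2I) = 3, and the largest Jordan block has size 2 (the smallest k with rank((A + 2I)^k) = rank((A + 2I)^(k+1))).
For λ = 5: rank(A - 5I) = 2, and the largest Jordan block has size 1 (the smallest k with rank((A - 5I)^k) = rank((A - 5I)^(k+1))).

So m_A(x) = (x - 5)(x + 2)^2.

m_A(x) = (x - 5)(x + 2)^2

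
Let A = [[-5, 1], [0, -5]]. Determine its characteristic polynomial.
χ_A(x) = (x + 5)^2

xI - A = [[x + 5, -1], [0, x + 5]].

Expanding det(xI - A) along the first row:
det(xI - A) = + (x + 5)·det([[x + 5]]) - (-1)·det([[0]]).

Evaluating gives χ_A(x) = x^2 + 10x + 25 = (x + 5)^2.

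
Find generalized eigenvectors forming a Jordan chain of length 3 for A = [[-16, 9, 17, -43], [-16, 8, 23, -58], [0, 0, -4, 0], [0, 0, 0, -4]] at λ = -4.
We seek v_1 ∈ ker((A + 4I)^3) \ ker((A + 4I)^2), then set v_{i+1} = (A + 4I) v_i.

One such chain is v_1 = [[0, -2, 1, 0]]^T, v_2 = [[-1, -1, 0, 0]]^T, v_3 = [[3, 4, 0, 0]]^T. Check: (A + 4I) v_3 = [[0, 0, 0, 0]]^T = 0.

v_1 = [[0, -2, 1, 0]]^T, v_2 = [[-1, -1, 0, 0]]^T, v_3 = [[3, 4, 0, 0]]^T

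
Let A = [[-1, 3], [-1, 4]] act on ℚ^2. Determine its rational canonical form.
The invariant factors of A (the non-unit diagonal entries of the Smith normal form of xI - A over ℚ[x]) are x^2 - 3x - 1, each dividing the next. The characteristic polynomial is their product, x^2 - 3x - 1.

The rational canonical form is the block-diagonal matrix of companion matrices C(f_i):
R = [[0, 1], [1, 3]].

Note the characteristic polynomial does not split into linear factors over ℚ, so A has no Jordan form over ℚ; the rational canonical form exists over any field.

R = [[0, 1], [1, 3]]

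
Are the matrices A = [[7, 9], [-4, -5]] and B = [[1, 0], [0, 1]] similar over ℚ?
Both have characteristic polynomial (x - 1)^2, but the minimal polynomial of A is (x - 1)^2 while the minimal polynomial of B is x - 1. The minimal polynomial is a similarity invariant, so A and B are not similar.

No.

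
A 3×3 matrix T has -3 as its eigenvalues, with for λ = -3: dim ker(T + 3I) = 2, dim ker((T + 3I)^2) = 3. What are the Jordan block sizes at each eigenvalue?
λ = -3: successive nullity increments [2, 1] count blocks of size ≥ k; block sizes are [2, 1].

Jordan blocks: (-3, 2), (-3, 1)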